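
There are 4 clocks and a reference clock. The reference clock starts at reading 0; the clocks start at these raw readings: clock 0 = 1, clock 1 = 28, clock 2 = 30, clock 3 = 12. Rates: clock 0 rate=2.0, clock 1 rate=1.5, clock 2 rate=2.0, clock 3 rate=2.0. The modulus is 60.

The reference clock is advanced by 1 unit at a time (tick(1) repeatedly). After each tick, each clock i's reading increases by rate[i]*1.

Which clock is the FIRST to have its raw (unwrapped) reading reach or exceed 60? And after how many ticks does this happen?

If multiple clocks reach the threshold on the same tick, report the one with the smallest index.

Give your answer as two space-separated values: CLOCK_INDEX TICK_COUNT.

clock 0: start=1, rate=2.0, needs 60-1 = 59; ticks = ceil(59/2.0) = ceil(29.5000) = 30; reading at tick 30 = 1 + 2.0*30 = 61.0000
clock 1: start=28, rate=1.5, needs 60-28 = 32; ticks = ceil(32/1.5) = ceil(21.3333) = 22; reading at tick 22 = 28 + 1.5*22 = 61.0000
clock 2: start=30, rate=2.0, needs 60-30 = 30; ticks = ceil(30/2.0) = ceil(15.0000) = 15; reading at tick 15 = 30 + 2.0*15 = 60.0000
clock 3: start=12, rate=2.0, needs 60-12 = 48; ticks = ceil(48/2.0) = ceil(24.0000) = 24; reading at tick 24 = 12 + 2.0*24 = 60.0000
Minimum tick count = 15; winners = [2]; smallest index = 2

Answer: 2 15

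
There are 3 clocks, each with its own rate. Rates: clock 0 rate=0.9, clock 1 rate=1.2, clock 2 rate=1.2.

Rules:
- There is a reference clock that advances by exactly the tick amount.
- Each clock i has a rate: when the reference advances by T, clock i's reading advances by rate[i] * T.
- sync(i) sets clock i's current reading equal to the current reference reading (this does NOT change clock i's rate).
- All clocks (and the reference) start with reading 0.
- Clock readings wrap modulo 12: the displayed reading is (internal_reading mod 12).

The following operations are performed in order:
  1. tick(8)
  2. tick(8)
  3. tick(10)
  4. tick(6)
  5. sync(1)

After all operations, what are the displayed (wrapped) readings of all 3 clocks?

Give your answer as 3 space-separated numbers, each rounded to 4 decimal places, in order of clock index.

After op 1 tick(8): ref=8.0000 raw=[7.2000 9.6000 9.6000]
After op 2 tick(8): ref=16.0000 raw=[14.4000 19.2000 19.2000]
After op 3 tick(10): ref=26.0000 raw=[23.4000 31.2000 31.2000]
After op 4 tick(6): ref=32.0000 raw=[28.8000 38.4000 38.4000]
After op 5 sync(1): ref=32.0000 raw=[28.8000 32.0000 38.4000]
Wrap final raw readings (mod 12): 28.8000 mod 12 = 4.8000; 32.0000 mod 12 = 8.0000; 38.4000 mod 12 = 2.4000

Answer: 4.8000 8.0000 2.4000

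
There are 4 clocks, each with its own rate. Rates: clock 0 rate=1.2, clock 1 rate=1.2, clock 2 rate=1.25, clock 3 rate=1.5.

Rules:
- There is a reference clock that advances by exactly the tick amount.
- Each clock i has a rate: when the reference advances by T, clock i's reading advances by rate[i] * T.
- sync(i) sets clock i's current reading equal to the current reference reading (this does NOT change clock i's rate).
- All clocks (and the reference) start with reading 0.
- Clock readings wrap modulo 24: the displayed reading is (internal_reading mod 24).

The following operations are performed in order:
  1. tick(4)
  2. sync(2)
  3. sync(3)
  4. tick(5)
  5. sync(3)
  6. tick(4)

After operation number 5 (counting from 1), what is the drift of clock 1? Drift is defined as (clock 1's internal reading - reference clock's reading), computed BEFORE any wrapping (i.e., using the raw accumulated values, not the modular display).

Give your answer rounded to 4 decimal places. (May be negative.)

Answer: 1.8000

Derivation:
After op 1 tick(4): ref=4.0000 raw=[4.8000 4.8000 5.0000 6.0000]
After op 2 sync(2): ref=4.0000 raw=[4.8000 4.8000 4.0000 6.0000]
After op 3 sync(3): ref=4.0000 raw=[4.8000 4.8000 4.0000 4.0000]
After op 4 tick(5): ref=9.0000 raw=[10.8000 10.8000 10.2500 11.5000]
After op 5 sync(3): ref=9.0000 raw=[10.8000 10.8000 10.2500 9.0000]
Drift of clock 1 after op 5: 10.8000 - 9.0000 = 1.8000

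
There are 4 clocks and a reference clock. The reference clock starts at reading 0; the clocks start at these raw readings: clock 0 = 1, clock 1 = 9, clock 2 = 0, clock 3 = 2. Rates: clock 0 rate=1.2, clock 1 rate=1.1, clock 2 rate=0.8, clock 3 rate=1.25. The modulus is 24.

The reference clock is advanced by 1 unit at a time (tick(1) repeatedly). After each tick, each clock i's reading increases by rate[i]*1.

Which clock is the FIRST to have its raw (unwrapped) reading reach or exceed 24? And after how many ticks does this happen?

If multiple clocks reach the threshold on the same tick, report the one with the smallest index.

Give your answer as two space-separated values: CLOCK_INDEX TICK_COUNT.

Answer: 1 14

Derivation:
clock 0: start=1, rate=1.2, needs 24-1 = 23; ticks = ceil(23/1.2) = ceil(19.1667) = 20; reading at tick 20 = 1 + 1.2*20 = 25.0000
clock 1: start=9, rate=1.1, needs 24-9 = 15; ticks = ceil(15/1.1) = ceil(13.6364) = 14; reading at tick 14 = 9 + 1.1*14 = 24.4000
clock 2: start=0, rate=0.8, needs 24-0 = 24; ticks = ceil(24/0.8) = ceil(30.0000) = 30; reading at tick 30 = 0 + 0.8*30 = 24.0000
clock 3: start=2, rate=1.25, needs 24-2 = 22; ticks = ceil(22/1.25) = ceil(17.6000) = 18; reading at tick 18 = 2 + 1.25*18 = 24.5000
Minimum tick count = 14; winners = [1]; smallest index = 1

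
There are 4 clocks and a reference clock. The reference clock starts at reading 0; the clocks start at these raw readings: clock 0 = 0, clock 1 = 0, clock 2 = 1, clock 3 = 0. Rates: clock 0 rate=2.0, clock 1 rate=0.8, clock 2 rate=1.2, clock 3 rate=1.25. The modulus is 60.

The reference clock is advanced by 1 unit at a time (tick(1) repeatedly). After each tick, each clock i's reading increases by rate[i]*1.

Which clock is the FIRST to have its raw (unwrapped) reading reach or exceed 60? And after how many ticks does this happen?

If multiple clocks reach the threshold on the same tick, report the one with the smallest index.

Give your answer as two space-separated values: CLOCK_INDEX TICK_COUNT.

Answer: 0 30

Derivation:
clock 0: start=0, rate=2.0, needs 60-0 = 60; ticks = ceil(60/2.0) = ceil(30.0000) = 30; reading at tick 30 = 0 + 2.0*30 = 60.0000
clock 1: start=0, rate=0.8, needs 60-0 = 60; ticks = ceil(60/0.8) = ceil(75.0000) = 75; reading at tick 75 = 0 + 0.8*75 = 60.0000
clock 2: start=1, rate=1.2, needs 60-1 = 59; ticks = ceil(59/1.2) = ceil(49.1667) = 50; reading at tick 50 = 1 + 1.2*50 = 61.0000
clock 3: start=0, rate=1.25, needs 60-0 = 60; ticks = ceil(60/1.25) = ceil(48.0000) = 48; reading at tick 48 = 0 + 1.25*48 = 60.0000
Minimum tick count = 30; winners = [0]; smallest index = 0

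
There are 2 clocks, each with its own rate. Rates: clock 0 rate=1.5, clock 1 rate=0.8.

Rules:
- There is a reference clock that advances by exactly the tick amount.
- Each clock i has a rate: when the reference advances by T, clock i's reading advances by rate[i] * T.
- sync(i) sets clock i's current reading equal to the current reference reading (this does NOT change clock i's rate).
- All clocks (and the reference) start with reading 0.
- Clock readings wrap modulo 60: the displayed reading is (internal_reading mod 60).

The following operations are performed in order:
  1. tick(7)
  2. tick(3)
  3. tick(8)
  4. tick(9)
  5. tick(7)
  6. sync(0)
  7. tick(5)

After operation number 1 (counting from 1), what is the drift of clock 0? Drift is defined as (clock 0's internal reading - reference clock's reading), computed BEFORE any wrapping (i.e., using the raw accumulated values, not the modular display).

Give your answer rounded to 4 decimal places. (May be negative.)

After op 1 tick(7): ref=7.0000 raw=[10.5000 5.6000]
Drift of clock 0 after op 1: 10.5000 - 7.0000 = 3.5000

Answer: 3.5000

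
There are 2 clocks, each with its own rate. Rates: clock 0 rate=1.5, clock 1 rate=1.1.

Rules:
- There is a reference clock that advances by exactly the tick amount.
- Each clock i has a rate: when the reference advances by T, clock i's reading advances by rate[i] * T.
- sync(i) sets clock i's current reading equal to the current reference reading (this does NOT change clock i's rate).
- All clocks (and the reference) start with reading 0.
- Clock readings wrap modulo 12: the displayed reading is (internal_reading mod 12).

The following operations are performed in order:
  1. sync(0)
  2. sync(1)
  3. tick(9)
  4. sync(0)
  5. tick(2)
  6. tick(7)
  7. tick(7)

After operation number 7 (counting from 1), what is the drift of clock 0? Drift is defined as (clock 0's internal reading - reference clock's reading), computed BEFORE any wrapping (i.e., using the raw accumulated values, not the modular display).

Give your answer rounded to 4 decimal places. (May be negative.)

Answer: 8.0000

Derivation:
After op 1 sync(0): ref=0.0000 raw=[0.0000 0.0000]
After op 2 sync(1): ref=0.0000 raw=[0.0000 0.0000]
After op 3 tick(9): ref=9.0000 raw=[13.5000 9.9000]
After op 4 sync(0): ref=9.0000 raw=[9.0000 9.9000]
After op 5 tick(2): ref=11.0000 raw=[12.0000 12.1000]
After op 6 tick(7): ref=18.0000 raw=[22.5000 19.8000]
After op 7 tick(7): ref=25.0000 raw=[33.0000 27.5000]
Drift of clock 0 after op 7: 33.0000 - 25.0000 = 8.0000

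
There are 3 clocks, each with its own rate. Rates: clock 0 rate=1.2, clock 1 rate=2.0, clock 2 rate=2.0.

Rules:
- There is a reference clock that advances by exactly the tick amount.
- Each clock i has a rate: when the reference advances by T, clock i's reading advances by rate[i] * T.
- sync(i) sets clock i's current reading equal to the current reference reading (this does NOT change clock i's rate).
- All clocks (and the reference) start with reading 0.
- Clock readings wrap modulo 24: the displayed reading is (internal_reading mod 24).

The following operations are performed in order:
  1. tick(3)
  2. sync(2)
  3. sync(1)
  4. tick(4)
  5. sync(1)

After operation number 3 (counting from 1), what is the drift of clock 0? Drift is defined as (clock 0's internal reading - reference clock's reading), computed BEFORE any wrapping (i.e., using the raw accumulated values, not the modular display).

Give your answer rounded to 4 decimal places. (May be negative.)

After op 1 tick(3): ref=3.0000 raw=[3.6000 6.0000 6.0000]
After op 2 sync(2): ref=3.0000 raw=[3.6000 6.0000 3.0000]
After op 3 sync(1): ref=3.0000 raw=[3.6000 3.0000 3.0000]
Drift of clock 0 after op 3: 3.6000 - 3.0000 = 0.6000

Answer: 0.6000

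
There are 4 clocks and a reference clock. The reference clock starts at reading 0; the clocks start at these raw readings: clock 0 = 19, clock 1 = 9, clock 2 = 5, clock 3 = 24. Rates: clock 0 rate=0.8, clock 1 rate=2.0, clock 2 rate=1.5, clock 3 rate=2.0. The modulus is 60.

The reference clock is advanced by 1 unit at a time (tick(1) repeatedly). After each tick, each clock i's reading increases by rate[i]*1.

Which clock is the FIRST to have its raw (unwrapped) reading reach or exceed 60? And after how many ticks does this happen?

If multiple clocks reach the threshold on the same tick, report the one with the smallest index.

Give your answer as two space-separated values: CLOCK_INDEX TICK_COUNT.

clock 0: start=19, rate=0.8, needs 60-19 = 41; ticks = ceil(41/0.8) = ceil(51.2500) = 52; reading at tick 52 = 19 + 0.8*52 = 60.6000
clock 1: start=9, rate=2.0, needs 60-9 = 51; ticks = ceil(51/2.0) = ceil(25.5000) = 26; reading at tick 26 = 9 + 2.0*26 = 61.0000
clock 2: start=5, rate=1.5, needs 60-5 = 55; ticks = ceil(55/1.5) = ceil(36.6667) = 37; reading at tick 37 = 5 + 1.5*37 = 60.5000
clock 3: start=24, rate=2.0, needs 60-24 = 36; ticks = ceil(36/2.0) = ceil(18.0000) = 18; reading at tick 18 = 24 + 2.0*18 = 60.0000
Minimum tick count = 18; winners = [3]; smallest index = 3

Answer: 3 18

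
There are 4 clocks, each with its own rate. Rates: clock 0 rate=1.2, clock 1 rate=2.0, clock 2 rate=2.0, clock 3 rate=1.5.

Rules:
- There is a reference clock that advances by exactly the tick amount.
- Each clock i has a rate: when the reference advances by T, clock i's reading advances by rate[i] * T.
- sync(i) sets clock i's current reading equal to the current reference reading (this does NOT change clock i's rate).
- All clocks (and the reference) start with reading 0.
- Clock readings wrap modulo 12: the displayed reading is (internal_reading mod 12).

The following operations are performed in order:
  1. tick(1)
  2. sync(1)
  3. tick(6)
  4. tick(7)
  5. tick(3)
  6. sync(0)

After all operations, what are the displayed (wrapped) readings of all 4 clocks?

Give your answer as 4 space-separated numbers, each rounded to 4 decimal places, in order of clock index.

After op 1 tick(1): ref=1.0000 raw=[1.2000 2.0000 2.0000 1.5000]
After op 2 sync(1): ref=1.0000 raw=[1.2000 1.0000 2.0000 1.5000]
After op 3 tick(6): ref=7.0000 raw=[8.4000 13.0000 14.0000 10.5000]
After op 4 tick(7): ref=14.0000 raw=[16.8000 27.0000 28.0000 21.0000]
After op 5 tick(3): ref=17.0000 raw=[20.4000 33.0000 34.0000 25.5000]
After op 6 sync(0): ref=17.0000 raw=[17.0000 33.0000 34.0000 25.5000]
Wrap final raw readings (mod 12): 17.0000 mod 12 = 5.0000; 33.0000 mod 12 = 9.0000; 34.0000 mod 12 = 10.0000; 25.5000 mod 12 = 1.5000

Answer: 5.0000 9.0000 10.0000 1.5000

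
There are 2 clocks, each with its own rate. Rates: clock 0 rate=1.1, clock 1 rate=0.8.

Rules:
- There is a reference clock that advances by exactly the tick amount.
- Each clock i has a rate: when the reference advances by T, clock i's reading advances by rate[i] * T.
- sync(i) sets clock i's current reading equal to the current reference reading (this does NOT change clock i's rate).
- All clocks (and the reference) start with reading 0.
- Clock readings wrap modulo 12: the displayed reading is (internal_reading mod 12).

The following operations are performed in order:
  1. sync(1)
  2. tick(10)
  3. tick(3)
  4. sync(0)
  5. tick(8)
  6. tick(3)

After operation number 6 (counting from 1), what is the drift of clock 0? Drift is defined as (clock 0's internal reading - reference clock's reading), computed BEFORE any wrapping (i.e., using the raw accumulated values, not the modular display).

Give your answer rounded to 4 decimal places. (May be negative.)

Answer: 1.1000

Derivation:
After op 1 sync(1): ref=0.0000 raw=[0.0000 0.0000]
After op 2 tick(10): ref=10.0000 raw=[11.0000 8.0000]
After op 3 tick(3): ref=13.0000 raw=[14.3000 10.4000]
After op 4 sync(0): ref=13.0000 raw=[13.0000 10.4000]
After op 5 tick(8): ref=21.0000 raw=[21.8000 16.8000]
After op 6 tick(3): ref=24.0000 raw=[25.1000 19.2000]
Drift of clock 0 after op 6: 25.1000 - 24.0000 = 1.1000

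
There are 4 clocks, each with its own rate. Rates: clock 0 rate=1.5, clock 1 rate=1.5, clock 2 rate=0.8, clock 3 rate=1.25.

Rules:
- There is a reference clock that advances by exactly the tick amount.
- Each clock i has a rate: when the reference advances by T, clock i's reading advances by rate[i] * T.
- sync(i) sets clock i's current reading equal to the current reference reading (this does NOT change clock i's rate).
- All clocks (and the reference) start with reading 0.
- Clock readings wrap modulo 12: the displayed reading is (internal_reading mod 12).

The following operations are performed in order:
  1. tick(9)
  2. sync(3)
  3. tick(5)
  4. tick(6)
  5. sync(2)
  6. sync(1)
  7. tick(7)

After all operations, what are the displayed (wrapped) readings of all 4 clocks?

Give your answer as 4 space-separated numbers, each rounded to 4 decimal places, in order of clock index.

Answer: 4.5000 6.5000 1.6000 7.5000

Derivation:
After op 1 tick(9): ref=9.0000 raw=[13.5000 13.5000 7.2000 11.2500]
After op 2 sync(3): ref=9.0000 raw=[13.5000 13.5000 7.2000 9.0000]
After op 3 tick(5): ref=14.0000 raw=[21.0000 21.0000 11.2000 15.2500]
After op 4 tick(6): ref=20.0000 raw=[30.0000 30.0000 16.0000 22.7500]
After op 5 sync(2): ref=20.0000 raw=[30.0000 30.0000 20.0000 22.7500]
After op 6 sync(1): ref=20.0000 raw=[30.0000 20.0000 20.0000 22.7500]
After op 7 tick(7): ref=27.0000 raw=[40.5000 30.5000 25.6000 31.5000]
Wrap final raw readings (mod 12): 40.5000 mod 12 = 4.5000; 30.5000 mod 12 = 6.5000; 25.6000 mod 12 = 1.6000; 31.5000 mod 12 = 7.5000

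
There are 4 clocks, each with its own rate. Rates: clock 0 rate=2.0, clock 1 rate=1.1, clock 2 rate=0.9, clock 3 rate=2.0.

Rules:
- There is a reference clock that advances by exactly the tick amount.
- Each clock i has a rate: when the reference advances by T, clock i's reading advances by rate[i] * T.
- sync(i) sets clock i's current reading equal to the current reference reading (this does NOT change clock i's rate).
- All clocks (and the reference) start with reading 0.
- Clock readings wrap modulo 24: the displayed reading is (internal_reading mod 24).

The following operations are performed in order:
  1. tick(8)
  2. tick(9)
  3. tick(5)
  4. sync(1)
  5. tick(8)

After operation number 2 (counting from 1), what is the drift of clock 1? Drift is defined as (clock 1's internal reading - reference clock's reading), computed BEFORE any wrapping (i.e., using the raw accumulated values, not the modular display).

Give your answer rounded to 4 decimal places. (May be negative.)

After op 1 tick(8): ref=8.0000 raw=[16.0000 8.8000 7.2000 16.0000]
After op 2 tick(9): ref=17.0000 raw=[34.0000 18.7000 15.3000 34.0000]
Drift of clock 1 after op 2: 18.7000 - 17.0000 = 1.7000

Answer: 1.7000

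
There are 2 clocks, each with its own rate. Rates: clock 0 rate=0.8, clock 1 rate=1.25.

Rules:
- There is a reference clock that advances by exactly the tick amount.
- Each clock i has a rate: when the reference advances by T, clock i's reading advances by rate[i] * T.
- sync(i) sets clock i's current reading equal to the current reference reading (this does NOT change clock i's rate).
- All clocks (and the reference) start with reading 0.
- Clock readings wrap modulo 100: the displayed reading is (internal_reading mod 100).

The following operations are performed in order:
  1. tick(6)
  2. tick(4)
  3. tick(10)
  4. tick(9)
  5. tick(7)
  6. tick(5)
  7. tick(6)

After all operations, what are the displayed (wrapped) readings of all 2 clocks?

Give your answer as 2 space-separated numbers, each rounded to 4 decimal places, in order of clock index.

Answer: 37.6000 58.7500

Derivation:
After op 1 tick(6): ref=6.0000 raw=[4.8000 7.5000]
After op 2 tick(4): ref=10.0000 raw=[8.0000 12.5000]
After op 3 tick(10): ref=20.0000 raw=[16.0000 25.0000]
After op 4 tick(9): ref=29.0000 raw=[23.2000 36.2500]
After op 5 tick(7): ref=36.0000 raw=[28.8000 45.0000]
After op 6 tick(5): ref=41.0000 raw=[32.8000 51.2500]
After op 7 tick(6): ref=47.0000 raw=[37.6000 58.7500]
Wrap final raw readings (mod 100): 37.6000 mod 100 = 37.6000; 58.7500 mod 100 = 58.7500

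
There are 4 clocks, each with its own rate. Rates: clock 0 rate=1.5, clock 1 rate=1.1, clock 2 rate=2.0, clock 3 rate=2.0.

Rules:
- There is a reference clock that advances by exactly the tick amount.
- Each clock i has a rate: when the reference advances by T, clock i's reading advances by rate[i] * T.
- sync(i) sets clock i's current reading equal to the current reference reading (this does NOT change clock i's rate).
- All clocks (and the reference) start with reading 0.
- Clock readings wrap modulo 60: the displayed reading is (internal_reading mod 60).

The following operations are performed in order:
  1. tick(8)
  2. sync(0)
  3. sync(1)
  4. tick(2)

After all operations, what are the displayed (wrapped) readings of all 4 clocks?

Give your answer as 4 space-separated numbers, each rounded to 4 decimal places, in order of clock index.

After op 1 tick(8): ref=8.0000 raw=[12.0000 8.8000 16.0000 16.0000]
After op 2 sync(0): ref=8.0000 raw=[8.0000 8.8000 16.0000 16.0000]
After op 3 sync(1): ref=8.0000 raw=[8.0000 8.0000 16.0000 16.0000]
After op 4 tick(2): ref=10.0000 raw=[11.0000 10.2000 20.0000 20.0000]
Wrap final raw readings (mod 60): 11.0000 mod 60 = 11.0000; 10.2000 mod 60 = 10.2000; 20.0000 mod 60 = 20.0000; 20.0000 mod 60 = 20.0000

Answer: 11.0000 10.2000 20.0000 20.0000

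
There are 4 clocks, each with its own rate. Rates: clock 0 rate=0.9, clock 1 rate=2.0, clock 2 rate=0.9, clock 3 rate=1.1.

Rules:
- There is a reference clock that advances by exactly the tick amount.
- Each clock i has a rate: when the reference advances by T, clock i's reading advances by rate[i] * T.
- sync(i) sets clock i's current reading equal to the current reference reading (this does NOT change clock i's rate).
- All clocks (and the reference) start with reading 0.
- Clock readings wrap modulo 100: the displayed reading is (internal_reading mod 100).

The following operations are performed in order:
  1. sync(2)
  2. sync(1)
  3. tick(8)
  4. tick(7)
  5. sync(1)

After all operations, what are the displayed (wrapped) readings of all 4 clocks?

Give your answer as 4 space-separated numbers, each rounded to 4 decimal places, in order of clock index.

Answer: 13.5000 15.0000 13.5000 16.5000

Derivation:
After op 1 sync(2): ref=0.0000 raw=[0.0000 0.0000 0.0000 0.0000]
After op 2 sync(1): ref=0.0000 raw=[0.0000 0.0000 0.0000 0.0000]
After op 3 tick(8): ref=8.0000 raw=[7.2000 16.0000 7.2000 8.8000]
After op 4 tick(7): ref=15.0000 raw=[13.5000 30.0000 13.5000 16.5000]
After op 5 sync(1): ref=15.0000 raw=[13.5000 15.0000 13.5000 16.5000]
Wrap final raw readings (mod 100): 13.5000 mod 100 = 13.5000; 15.0000 mod 100 = 15.0000; 13.5000 mod 100 = 13.5000; 16.5000 mod 100 = 16.5000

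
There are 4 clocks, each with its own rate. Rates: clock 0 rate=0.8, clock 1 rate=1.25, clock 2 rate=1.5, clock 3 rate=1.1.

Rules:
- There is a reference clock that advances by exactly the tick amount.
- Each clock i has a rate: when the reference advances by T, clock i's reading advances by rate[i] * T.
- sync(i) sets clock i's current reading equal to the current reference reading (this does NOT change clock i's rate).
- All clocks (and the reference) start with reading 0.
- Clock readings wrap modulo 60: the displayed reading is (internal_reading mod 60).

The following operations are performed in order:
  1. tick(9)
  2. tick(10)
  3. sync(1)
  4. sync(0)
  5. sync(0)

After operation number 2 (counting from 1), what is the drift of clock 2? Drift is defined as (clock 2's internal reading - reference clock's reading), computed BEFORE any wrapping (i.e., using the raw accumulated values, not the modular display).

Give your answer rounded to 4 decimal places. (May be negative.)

Answer: 9.5000

Derivation:
After op 1 tick(9): ref=9.0000 raw=[7.2000 11.2500 13.5000 9.9000]
After op 2 tick(10): ref=19.0000 raw=[15.2000 23.7500 28.5000 20.9000]
Drift of clock 2 after op 2: 28.5000 - 19.0000 = 9.5000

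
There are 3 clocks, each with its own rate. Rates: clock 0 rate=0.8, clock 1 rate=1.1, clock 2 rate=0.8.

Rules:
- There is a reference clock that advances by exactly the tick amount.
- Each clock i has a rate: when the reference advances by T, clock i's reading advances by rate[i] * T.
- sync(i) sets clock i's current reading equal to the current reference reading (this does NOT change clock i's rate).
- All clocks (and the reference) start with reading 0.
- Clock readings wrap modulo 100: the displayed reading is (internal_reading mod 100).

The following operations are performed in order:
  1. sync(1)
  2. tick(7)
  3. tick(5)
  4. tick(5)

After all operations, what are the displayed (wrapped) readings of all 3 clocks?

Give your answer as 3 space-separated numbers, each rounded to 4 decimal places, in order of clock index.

Answer: 13.6000 18.7000 13.6000

Derivation:
After op 1 sync(1): ref=0.0000 raw=[0.0000 0.0000 0.0000]
After op 2 tick(7): ref=7.0000 raw=[5.6000 7.7000 5.6000]
After op 3 tick(5): ref=12.0000 raw=[9.6000 13.2000 9.6000]
After op 4 tick(5): ref=17.0000 raw=[13.6000 18.7000 13.6000]
Wrap final raw readings (mod 100): 13.6000 mod 100 = 13.6000; 18.7000 mod 100 = 18.7000; 13.6000 mod 100 = 13.6000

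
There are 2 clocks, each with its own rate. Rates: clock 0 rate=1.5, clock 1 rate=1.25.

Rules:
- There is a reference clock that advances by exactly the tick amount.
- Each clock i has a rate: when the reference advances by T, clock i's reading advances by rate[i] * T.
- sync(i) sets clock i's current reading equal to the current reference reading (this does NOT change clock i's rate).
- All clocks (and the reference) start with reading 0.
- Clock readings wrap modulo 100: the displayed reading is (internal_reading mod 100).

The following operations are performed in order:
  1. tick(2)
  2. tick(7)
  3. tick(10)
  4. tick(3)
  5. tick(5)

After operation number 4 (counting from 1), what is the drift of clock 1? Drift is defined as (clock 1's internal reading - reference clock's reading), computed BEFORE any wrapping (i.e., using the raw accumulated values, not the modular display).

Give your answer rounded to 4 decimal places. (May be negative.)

After op 1 tick(2): ref=2.0000 raw=[3.0000 2.5000]
After op 2 tick(7): ref=9.0000 raw=[13.5000 11.2500]
After op 3 tick(10): ref=19.0000 raw=[28.5000 23.7500]
After op 4 tick(3): ref=22.0000 raw=[33.0000 27.5000]
Drift of clock 1 after op 4: 27.5000 - 22.0000 = 5.5000

Answer: 5.5000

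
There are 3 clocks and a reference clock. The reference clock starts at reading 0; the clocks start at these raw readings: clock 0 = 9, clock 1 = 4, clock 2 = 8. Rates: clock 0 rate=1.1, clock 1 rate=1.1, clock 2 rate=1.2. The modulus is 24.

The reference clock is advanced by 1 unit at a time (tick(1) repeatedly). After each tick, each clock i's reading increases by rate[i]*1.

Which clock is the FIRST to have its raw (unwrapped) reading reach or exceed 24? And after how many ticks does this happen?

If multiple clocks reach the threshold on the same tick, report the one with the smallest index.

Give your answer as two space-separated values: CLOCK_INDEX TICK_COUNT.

Answer: 0 14

Derivation:
clock 0: start=9, rate=1.1, needs 24-9 = 15; ticks = ceil(15/1.1) = ceil(13.6364) = 14; reading at tick 14 = 9 + 1.1*14 = 24.4000
clock 1: start=4, rate=1.1, needs 24-4 = 20; ticks = ceil(20/1.1) = ceil(18.1818) = 19; reading at tick 19 = 4 + 1.1*19 = 24.9000
clock 2: start=8, rate=1.2, needs 24-8 = 16; ticks = ceil(16/1.2) = ceil(13.3333) = 14; reading at tick 14 = 8 + 1.2*14 = 24.8000
Minimum tick count = 14; winners = [0, 2]; smallest index = 0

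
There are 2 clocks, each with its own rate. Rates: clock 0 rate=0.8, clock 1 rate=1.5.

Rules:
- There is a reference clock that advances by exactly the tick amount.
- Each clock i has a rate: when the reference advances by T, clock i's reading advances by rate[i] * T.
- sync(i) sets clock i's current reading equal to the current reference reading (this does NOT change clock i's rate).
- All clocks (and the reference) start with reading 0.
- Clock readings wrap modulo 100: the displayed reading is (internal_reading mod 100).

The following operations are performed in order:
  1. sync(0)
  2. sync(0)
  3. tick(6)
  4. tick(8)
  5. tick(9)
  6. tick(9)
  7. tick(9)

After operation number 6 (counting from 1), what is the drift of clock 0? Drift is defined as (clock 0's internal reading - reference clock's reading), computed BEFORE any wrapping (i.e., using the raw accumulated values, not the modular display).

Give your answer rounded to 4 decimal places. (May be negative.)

Answer: -6.4000

Derivation:
After op 1 sync(0): ref=0.0000 raw=[0.0000 0.0000]
After op 2 sync(0): ref=0.0000 raw=[0.0000 0.0000]
After op 3 tick(6): ref=6.0000 raw=[4.8000 9.0000]
After op 4 tick(8): ref=14.0000 raw=[11.2000 21.0000]
After op 5 tick(9): ref=23.0000 raw=[18.4000 34.5000]
After op 6 tick(9): ref=32.0000 raw=[25.6000 48.0000]
Drift of clock 0 after op 6: 25.6000 - 32.0000 = -6.4000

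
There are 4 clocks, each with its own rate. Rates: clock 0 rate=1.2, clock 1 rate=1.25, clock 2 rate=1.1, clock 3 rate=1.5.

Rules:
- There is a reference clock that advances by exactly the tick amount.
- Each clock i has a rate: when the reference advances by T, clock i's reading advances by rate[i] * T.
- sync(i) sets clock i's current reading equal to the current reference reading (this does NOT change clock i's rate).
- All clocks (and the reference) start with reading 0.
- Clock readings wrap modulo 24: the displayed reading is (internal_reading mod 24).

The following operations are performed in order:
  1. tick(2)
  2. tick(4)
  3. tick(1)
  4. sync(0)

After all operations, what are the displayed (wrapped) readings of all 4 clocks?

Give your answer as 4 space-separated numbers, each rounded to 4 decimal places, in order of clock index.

After op 1 tick(2): ref=2.0000 raw=[2.4000 2.5000 2.2000 3.0000]
After op 2 tick(4): ref=6.0000 raw=[7.2000 7.5000 6.6000 9.0000]
After op 3 tick(1): ref=7.0000 raw=[8.4000 8.7500 7.7000 10.5000]
After op 4 sync(0): ref=7.0000 raw=[7.0000 8.7500 7.7000 10.5000]
Wrap final raw readings (mod 24): 7.0000 mod 24 = 7.0000; 8.7500 mod 24 = 8.7500; 7.7000 mod 24 = 7.7000; 10.5000 mod 24 = 10.5000

Answer: 7.0000 8.7500 7.7000 10.5000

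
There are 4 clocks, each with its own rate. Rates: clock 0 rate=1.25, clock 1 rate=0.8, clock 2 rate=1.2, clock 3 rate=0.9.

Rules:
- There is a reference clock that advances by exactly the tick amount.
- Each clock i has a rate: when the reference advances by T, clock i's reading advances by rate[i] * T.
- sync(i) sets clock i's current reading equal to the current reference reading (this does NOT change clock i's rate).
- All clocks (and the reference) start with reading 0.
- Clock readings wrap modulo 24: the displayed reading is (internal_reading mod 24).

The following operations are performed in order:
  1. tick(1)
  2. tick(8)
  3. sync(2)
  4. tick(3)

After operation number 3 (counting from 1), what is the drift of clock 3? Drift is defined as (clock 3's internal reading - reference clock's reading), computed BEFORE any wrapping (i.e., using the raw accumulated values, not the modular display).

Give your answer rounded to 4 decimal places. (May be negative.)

Answer: -0.9000

Derivation:
After op 1 tick(1): ref=1.0000 raw=[1.2500 0.8000 1.2000 0.9000]
After op 2 tick(8): ref=9.0000 raw=[11.2500 7.2000 10.8000 8.1000]
After op 3 sync(2): ref=9.0000 raw=[11.2500 7.2000 9.0000 8.1000]
Drift of clock 3 after op 3: 8.1000 - 9.0000 = -0.9000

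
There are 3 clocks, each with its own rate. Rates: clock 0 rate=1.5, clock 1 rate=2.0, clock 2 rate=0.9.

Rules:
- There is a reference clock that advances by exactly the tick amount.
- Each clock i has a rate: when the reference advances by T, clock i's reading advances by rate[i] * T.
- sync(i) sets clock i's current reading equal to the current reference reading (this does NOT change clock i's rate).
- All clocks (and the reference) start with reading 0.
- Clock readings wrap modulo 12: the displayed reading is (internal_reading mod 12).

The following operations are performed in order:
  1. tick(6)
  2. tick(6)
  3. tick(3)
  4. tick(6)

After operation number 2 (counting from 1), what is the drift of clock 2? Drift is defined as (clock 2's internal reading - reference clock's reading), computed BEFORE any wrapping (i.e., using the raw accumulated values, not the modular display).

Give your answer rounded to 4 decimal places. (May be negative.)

Answer: -1.2000

Derivation:
After op 1 tick(6): ref=6.0000 raw=[9.0000 12.0000 5.4000]
After op 2 tick(6): ref=12.0000 raw=[18.0000 24.0000 10.8000]
Drift of clock 2 after op 2: 10.8000 - 12.0000 = -1.2000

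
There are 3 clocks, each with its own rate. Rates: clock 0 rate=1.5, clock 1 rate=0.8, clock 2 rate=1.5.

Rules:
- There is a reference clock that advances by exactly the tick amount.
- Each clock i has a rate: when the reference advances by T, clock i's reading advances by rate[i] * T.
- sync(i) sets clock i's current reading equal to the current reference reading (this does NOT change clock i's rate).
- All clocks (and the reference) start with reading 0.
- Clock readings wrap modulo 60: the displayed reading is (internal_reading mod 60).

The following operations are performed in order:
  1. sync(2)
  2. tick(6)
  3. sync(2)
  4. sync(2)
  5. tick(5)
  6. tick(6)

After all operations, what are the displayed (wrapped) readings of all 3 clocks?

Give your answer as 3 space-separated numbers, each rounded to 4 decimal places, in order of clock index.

After op 1 sync(2): ref=0.0000 raw=[0.0000 0.0000 0.0000]
After op 2 tick(6): ref=6.0000 raw=[9.0000 4.8000 9.0000]
After op 3 sync(2): ref=6.0000 raw=[9.0000 4.8000 6.0000]
After op 4 sync(2): ref=6.0000 raw=[9.0000 4.8000 6.0000]
After op 5 tick(5): ref=11.0000 raw=[16.5000 8.8000 13.5000]
After op 6 tick(6): ref=17.0000 raw=[25.5000 13.6000 22.5000]
Wrap final raw readings (mod 60): 25.5000 mod 60 = 25.5000; 13.6000 mod 60 = 13.6000; 22.5000 mod 60 = 22.5000

Answer: 25.5000 13.6000 22.5000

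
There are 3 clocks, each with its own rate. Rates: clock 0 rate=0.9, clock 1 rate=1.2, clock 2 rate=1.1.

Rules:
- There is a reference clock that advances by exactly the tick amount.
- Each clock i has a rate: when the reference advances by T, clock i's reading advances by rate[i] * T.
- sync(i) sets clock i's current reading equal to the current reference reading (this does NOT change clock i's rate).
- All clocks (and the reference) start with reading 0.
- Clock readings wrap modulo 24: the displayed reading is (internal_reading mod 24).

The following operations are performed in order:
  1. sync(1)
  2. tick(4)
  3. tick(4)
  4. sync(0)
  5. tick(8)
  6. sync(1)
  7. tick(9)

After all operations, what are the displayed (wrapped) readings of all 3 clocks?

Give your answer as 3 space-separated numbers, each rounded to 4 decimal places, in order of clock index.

After op 1 sync(1): ref=0.0000 raw=[0.0000 0.0000 0.0000]
After op 2 tick(4): ref=4.0000 raw=[3.6000 4.8000 4.4000]
After op 3 tick(4): ref=8.0000 raw=[7.2000 9.6000 8.8000]
After op 4 sync(0): ref=8.0000 raw=[8.0000 9.6000 8.8000]
After op 5 tick(8): ref=16.0000 raw=[15.2000 19.2000 17.6000]
After op 6 sync(1): ref=16.0000 raw=[15.2000 16.0000 17.6000]
After op 7 tick(9): ref=25.0000 raw=[23.3000 26.8000 27.5000]
Wrap final raw readings (mod 24): 23.3000 mod 24 = 23.3000; 26.8000 mod 24 = 2.8000; 27.5000 mod 24 = 3.5000

Answer: 23.3000 2.8000 3.5000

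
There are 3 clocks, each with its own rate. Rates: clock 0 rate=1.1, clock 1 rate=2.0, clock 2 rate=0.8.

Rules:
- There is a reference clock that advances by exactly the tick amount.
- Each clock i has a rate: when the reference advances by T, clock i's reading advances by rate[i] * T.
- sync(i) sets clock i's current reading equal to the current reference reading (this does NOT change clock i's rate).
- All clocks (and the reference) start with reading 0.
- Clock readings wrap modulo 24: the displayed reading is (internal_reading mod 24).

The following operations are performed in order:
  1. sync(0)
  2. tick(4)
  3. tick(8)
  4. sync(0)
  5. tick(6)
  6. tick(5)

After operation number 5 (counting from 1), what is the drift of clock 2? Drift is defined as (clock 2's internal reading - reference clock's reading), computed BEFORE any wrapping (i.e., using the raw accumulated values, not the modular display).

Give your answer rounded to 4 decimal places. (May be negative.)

After op 1 sync(0): ref=0.0000 raw=[0.0000 0.0000 0.0000]
After op 2 tick(4): ref=4.0000 raw=[4.4000 8.0000 3.2000]
After op 3 tick(8): ref=12.0000 raw=[13.2000 24.0000 9.6000]
After op 4 sync(0): ref=12.0000 raw=[12.0000 24.0000 9.6000]
After op 5 tick(6): ref=18.0000 raw=[18.6000 36.0000 14.4000]
Drift of clock 2 after op 5: 14.4000 - 18.0000 = -3.6000

Answer: -3.6000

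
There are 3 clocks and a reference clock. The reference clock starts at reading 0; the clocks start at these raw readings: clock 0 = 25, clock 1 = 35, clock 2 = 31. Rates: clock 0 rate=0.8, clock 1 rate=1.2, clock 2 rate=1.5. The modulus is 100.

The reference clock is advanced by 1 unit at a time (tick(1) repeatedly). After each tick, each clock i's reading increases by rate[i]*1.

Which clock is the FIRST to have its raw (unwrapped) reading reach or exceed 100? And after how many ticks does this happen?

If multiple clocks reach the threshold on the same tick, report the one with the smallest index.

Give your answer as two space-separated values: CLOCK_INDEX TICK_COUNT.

Answer: 2 46

Derivation:
clock 0: start=25, rate=0.8, needs 100-25 = 75; ticks = ceil(75/0.8) = ceil(93.7500) = 94; reading at tick 94 = 25 + 0.8*94 = 100.2000
clock 1: start=35, rate=1.2, needs 100-35 = 65; ticks = ceil(65/1.2) = ceil(54.1667) = 55; reading at tick 55 = 35 + 1.2*55 = 101.0000
clock 2: start=31, rate=1.5, needs 100-31 = 69; ticks = ceil(69/1.5) = ceil(46.0000) = 46; reading at tick 46 = 31 + 1.5*46 = 100.0000
Minimum tick count = 46; winners = [2]; smallest index = 2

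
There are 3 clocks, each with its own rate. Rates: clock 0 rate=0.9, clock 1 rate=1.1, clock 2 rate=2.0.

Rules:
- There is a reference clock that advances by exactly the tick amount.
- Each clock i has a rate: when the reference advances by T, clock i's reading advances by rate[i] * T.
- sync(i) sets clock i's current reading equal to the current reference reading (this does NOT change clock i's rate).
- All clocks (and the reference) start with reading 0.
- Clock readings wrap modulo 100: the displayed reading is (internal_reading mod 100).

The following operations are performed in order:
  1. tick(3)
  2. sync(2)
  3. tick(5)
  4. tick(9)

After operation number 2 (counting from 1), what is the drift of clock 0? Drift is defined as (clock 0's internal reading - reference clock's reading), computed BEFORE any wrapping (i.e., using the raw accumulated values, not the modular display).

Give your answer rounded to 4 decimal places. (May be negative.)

After op 1 tick(3): ref=3.0000 raw=[2.7000 3.3000 6.0000]
After op 2 sync(2): ref=3.0000 raw=[2.7000 3.3000 3.0000]
Drift of clock 0 after op 2: 2.7000 - 3.0000 = -0.3000

Answer: -0.3000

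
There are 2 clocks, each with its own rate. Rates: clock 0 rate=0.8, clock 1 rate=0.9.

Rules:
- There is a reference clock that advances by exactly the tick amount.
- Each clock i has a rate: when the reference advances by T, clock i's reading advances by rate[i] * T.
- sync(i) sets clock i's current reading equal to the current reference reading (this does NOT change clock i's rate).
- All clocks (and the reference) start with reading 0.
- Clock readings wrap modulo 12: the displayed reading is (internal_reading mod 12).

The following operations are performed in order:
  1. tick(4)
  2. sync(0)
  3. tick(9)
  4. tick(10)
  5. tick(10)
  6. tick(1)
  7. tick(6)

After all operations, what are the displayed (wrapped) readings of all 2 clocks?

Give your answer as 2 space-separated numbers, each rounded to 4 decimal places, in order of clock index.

Answer: 8.8000 0.0000

Derivation:
After op 1 tick(4): ref=4.0000 raw=[3.2000 3.6000]
After op 2 sync(0): ref=4.0000 raw=[4.0000 3.6000]
After op 3 tick(9): ref=13.0000 raw=[11.2000 11.7000]
After op 4 tick(10): ref=23.0000 raw=[19.2000 20.7000]
After op 5 tick(10): ref=33.0000 raw=[27.2000 29.7000]
After op 6 tick(1): ref=34.0000 raw=[28.0000 30.6000]
After op 7 tick(6): ref=40.0000 raw=[32.8000 36.0000]
Wrap final raw readings (mod 12): 32.8000 mod 12 = 8.8000; 36.0000 mod 12 = 0.0000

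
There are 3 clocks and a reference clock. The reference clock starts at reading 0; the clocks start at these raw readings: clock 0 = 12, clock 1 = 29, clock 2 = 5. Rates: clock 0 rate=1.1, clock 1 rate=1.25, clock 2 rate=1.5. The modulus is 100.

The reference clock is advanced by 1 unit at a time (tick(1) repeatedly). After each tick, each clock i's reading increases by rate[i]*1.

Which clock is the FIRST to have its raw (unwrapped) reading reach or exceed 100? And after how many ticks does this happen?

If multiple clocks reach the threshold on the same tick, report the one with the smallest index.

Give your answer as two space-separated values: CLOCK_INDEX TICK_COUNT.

Answer: 1 57

Derivation:
clock 0: start=12, rate=1.1, needs 100-12 = 88; ticks = ceil(88/1.1) = ceil(80.0000) = 80; reading at tick 80 = 12 + 1.1*80 = 100.0000
clock 1: start=29, rate=1.25, needs 100-29 = 71; ticks = ceil(71/1.25) = ceil(56.8000) = 57; reading at tick 57 = 29 + 1.25*57 = 100.2500
clock 2: start=5, rate=1.5, needs 100-5 = 95; ticks = ceil(95/1.5) = ceil(63.3333) = 64; reading at tick 64 = 5 + 1.5*64 = 101.0000
Minimum tick count = 57; winners = [1]; smallest index = 1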